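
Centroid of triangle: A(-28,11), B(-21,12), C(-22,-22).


Gx = (-28- 21- 22)/3 = -71/3 = -23.6667
Gy = (11+12- 22)/3 = 1/3 = 0.3333

G = (-23.6667, 0.3333)


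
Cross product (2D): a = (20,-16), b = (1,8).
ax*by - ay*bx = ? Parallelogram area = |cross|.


cross = 20*8 + 16*1 = 160 + 16 = 176
Parallelogram area = |176| = 176

cross = 176, parallelogram area = 176


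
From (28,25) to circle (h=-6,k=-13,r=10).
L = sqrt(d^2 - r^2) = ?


d = sqrt((28+ 6)^2 + (25+ 13)^2) = sqrt(1156+1444) = 50.9902
L = sqrt(2600.0000 - 100) = sqrt(2500.0000) = 50.0000

50.0000


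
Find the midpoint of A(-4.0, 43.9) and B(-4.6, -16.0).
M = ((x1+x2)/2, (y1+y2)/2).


Mx = (-4.0 - 4.6)/2 = -8.6/2 = -4.3000
My = (43.9 - 16.0)/2 = 27.9/2 = 13.9500

(-4.3000, 13.9500)


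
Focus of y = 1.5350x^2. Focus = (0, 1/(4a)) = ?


a = 1.5350
4a = 6.1400
focus = (0, 1/6.1400) = (0, 0.1629)

Focus = (0, 0.1629)


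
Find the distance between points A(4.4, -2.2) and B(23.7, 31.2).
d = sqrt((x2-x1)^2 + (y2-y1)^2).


dx = 23.7 - 4.4 = 19.3
dy = 31.2 + 2.2 = 33.4
d = sqrt(372.49 + 1115.56) = sqrt(1488.05) = 38.5753

38.5753


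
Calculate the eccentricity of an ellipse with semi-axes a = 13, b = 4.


c = sqrt(169-16) = sqrt(153) = 12.3693
e = c/a = sqrt(153)/13 = 0.9515

e = 0.9515


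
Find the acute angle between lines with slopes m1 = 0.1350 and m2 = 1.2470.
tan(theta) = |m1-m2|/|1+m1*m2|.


m1-m2 = -1.112
1+m1*m2 = 1.168345
tan(theta) = |-1.112/1.168345| = 0.951774
theta = arctan(|-1.112/1.168345|) = 43.5846 degrees (acute angle)

43.5846 degrees


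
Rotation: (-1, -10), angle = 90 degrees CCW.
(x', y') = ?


cos(90) = 0, sin(90) = 1
x' = -1*0 + 10*1 = 10
y' = -1*1 - 10*0 = -1

(10, -1)


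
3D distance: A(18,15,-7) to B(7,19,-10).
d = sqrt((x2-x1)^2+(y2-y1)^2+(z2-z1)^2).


dx=-11, dy=4, dz=-3
d = sqrt(121+16+9) = sqrt(146) = 12.0830

12.0830


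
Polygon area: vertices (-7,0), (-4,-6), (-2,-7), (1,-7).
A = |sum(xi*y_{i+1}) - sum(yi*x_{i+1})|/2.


sum(xi*y_{i+1}) = -7*(-6) - 4*(-7) - 2*(-7) + 1*0 = 84
sum(yi*x_{i+1}) = 0*(-4) - 6*(-2) - 7*1 - 7*(-7) = 54
Area = |84 - 54|/2 = 30/2 = 15.0000

15.0000 sq units


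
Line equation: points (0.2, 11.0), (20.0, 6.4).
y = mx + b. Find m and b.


m = (-4.6)/(19.8) = -0.2323
b = y1 - m*x1 = 11.0 - (-4.6*0.2)/(19.8) = 11.0 + 0.0465 = 11.0465

y = -0.2323x + 11.0465


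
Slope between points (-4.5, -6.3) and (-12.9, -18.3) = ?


dy = -18.3 + 6.3 = -12.0
dx = -12.9 + 4.5 = -8.4
m = -12.0/(-8.4) = 1.4286

m = 1.4286


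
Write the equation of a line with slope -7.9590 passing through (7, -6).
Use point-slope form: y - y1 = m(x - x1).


y + 6 = -7.9590(x - 7)
y = -7.9590x - 6 + 7.9590*7
y = -7.9590x + 49.7130

y = -7.9590x + 49.7130


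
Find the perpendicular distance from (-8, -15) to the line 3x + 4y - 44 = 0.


|3*(-8) + 4*(-15) - 44| = |-128| = 128
sqrt(9 + 16) = sqrt(25) = 5.0000
d = 128/sqrt(25) = 25.6000

25.6000


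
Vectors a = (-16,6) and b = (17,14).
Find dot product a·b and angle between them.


a·b = -16*17 + 6*14 = -272 + 84 = -188
|a| = sqrt(256+36) = 17.0880
|b| = sqrt(289+196) = 22.0227
cos(theta) = -188/(sqrt(292)*sqrt(485)) = -188/sqrt(141620) = -0.499569
theta = arccos(-188/sqrt(141620)) = 119.9715 degrees

a·b = -188, theta = 119.9715 deg


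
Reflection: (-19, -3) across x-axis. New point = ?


Reflection rule for x-axis: (x, -y)
(-19, -3) -> (-19, 3)

(-19, 3)


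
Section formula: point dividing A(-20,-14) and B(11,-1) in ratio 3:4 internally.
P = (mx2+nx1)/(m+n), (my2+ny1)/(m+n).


Px = (3*11 + 4*(-20))/7 = -47/7 = -6.7143
Py = (3*(-1) + 4*(-14))/7 = -59/7 = -8.4286

P = (-6.7143, -8.4286)


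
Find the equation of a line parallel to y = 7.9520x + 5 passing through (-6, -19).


Parallel lines have equal slopes.
m2 = 7.9520
b2 = -19 - 7.9520*(-6) = 28.7120

y = 7.9520x + 28.7120


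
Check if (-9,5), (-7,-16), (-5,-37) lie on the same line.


-9*(-16+ 37) - 7*(-37-5) - 5*(5+ 16)
= -189 + 294 - 105 = 0

Yes, collinear (determinant = 0)


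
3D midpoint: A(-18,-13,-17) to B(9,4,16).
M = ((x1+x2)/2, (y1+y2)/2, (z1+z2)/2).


Mx = (-18+9)/2 = -4.5000
My = (-13+4)/2 = -4.5000
Mz = (-17+16)/2 = -0.5000

M = (-4.5000, -4.5000, -0.5000)


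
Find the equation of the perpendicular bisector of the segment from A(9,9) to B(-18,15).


Midpoint = (-4.5, 12)
Slope of AB = dy/dx = 6/(-27) = -0.2222
Perp slope = -dx/dy = 27/6 = 4.5000
b = My - (perp slope)*Mx = 12 + (-27*(-4.5))/6 = 12 + 20.2500 = 32.2500

y = 4.5000x + 32.2500


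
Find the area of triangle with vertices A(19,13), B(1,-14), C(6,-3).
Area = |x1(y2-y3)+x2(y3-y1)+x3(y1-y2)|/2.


19*(-14+ 3) = -209
1*(-3-13) = -16
6*(13+ 14) = 162
sum = -63
Area = |-63|/2 = 31.5000

31.5000 sq units


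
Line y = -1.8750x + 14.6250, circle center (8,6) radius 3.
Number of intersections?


Substitute y = -1.8750x + 14.6250: (x-8)^2 + (-1.8750x+14.6250-6)^2 = 9
Expand to Ax^2 + Bx + C = 0, where b-k = 8.625
A = 1+m^2 = 4.515625
B = 2(m(b-k) - h) = 2(-1.8750*8.625 - 8) = -48.34375
C = h^2 + (b-k)^2 - r^2 = 64 + 74.390625 - 9 = 129.390625
disc = B^2-4AC = 2337.1182 - 2337.1182 = 0
disc = 0

1 intersection point (tangent)


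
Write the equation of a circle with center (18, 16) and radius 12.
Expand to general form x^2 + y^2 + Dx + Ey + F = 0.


(x-18)^2 + (y-16)^2 = 12^2
D = -2h = -36, E = -2k = -32
F = h^2+k^2-r^2 = 324+256-144 = 436

x^2 + y^2 - 36x - 32y + 436 = 0


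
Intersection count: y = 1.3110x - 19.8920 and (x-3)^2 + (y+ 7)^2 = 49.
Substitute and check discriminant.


Substitute y = 1.3110x - 19.8920: (x-3)^2 + (1.3110x- 19.8920+ 7)^2 = 49
Expand to Ax^2 + Bx + C = 0, where b-k = -12.892
A = 1+m^2 = 2.718721
B = 2(m(b-k) - h) = 2(1.3110*(-12.892) - 3) = -39.802824
C = h^2 + (b-k)^2 - r^2 = 9 + 166.203664 - 49 = 126.203664
disc = B^2-4AC = 1584.2648 - 1372.4502 = 211.8146
disc > 0

2 intersection points


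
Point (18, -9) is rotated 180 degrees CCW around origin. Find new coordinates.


cos(180) = -1, sin(180) = 0
x' = 18*(-1) + 9*0 = -18
y' = 18*0 - 9*(-1) = 9

(-18, 9)


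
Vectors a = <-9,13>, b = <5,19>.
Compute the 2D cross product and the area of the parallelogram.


cross = -9*19 - 13*5 = -171 - 65 = -236
Parallelogram area = |-236| = 236

cross = -236, parallelogram area = 236


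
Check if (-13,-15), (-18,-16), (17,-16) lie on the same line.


-13*(-16+ 16) - 18*(-16+ 15) + 17*(-15+ 16)
= 0 + 18 + 17 = 35

No, not collinear (determinant = 35)


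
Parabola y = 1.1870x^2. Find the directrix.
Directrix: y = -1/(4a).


a = 1.1870
1/(4a) = 0.2106
directrix: y = -0.2106 = -0.2106

y = -0.2106


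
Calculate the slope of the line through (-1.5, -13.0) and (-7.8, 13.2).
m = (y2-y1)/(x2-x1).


dy = 13.2 + 13.0 = 26.2
dx = -7.8 + 1.5 = -6.3
m = 26.2/(-6.3) = -4.1587

m = -4.1587


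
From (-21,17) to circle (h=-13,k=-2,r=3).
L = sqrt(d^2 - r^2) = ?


d = sqrt((-21+ 13)^2 + (17+ 2)^2) = sqrt(64+361) = 20.6155
L = sqrt(425.0000 - 9) = sqrt(416.0000) = 20.3961

20.3961


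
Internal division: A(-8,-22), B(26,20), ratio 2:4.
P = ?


Px = (2*26 + 4*(-8))/6 = 20/6 = 3.3333
Py = (2*20 + 4*(-22))/6 = -48/6 = -8.0000

P = (3.3333, -8.0000)


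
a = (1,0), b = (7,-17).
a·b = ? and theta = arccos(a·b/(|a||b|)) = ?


a·b = 1*7 + 0*(-17) = 7 + 0 = 7
|a| = sqrt(1+0) = 1.0000
|b| = sqrt(49+289) = 18.3848
cos(theta) = 7/(sqrt(1)*sqrt(338)) = 7/sqrt(338) = 0.380750
theta = arccos(7/sqrt(338)) = 67.6199 degrees

a·b = 7, theta = 67.6199 deg


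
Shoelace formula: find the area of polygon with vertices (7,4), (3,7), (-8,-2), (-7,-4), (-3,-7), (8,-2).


sum(xi*y_{i+1}) = 7*7 + 3*(-2) - 8*(-4) - 7*(-7) - 3*(-2) + 8*4 = 162
sum(yi*x_{i+1}) = 4*3 + 7*(-8) - 2*(-7) - 4*(-3) - 7*8 - 2*7 = -88
Area = |162 + 88|/2 = 250/2 = 125.0000

125.0000 sq units


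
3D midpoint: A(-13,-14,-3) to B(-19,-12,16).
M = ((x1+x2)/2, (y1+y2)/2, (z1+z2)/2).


Mx = (-13- 19)/2 = -16.0000
My = (-14- 12)/2 = -13.0000
Mz = (-3+16)/2 = 6.5000

M = (-16.0000, -13.0000, 6.5000)


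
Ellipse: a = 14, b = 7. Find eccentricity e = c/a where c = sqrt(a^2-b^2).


c = sqrt(196-49) = sqrt(147) = 12.1244
e = c/a = sqrt(147)/14 = 0.8660

e = 0.8660


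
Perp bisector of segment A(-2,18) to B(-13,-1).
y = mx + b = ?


Midpoint = (-7.5, 8.5)
Slope of AB = dy/dx = -19/(-11) = 1.7273
Perp slope = -dx/dy = -11/19 = -0.5789
b = My - (perp slope)*Mx = 8.5 + (-11*(-7.5))/(-19) = 8.5 - 4.3421 = 4.1579

y = -0.5789x + 4.1579


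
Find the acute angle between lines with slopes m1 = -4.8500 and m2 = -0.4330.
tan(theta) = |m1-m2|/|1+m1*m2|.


m1-m2 = -4.417
1+m1*m2 = 3.10005
tan(theta) = |-4.417/3.10005| = 1.424816
theta = arctan(|-4.417/3.10005|) = 54.9371 degrees (acute angle)

54.9371 degrees


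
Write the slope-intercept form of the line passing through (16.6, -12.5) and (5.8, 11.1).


m = (23.6)/(-10.8) = -2.1852
b = y1 - m*x1 = -12.5 - (23.6*16.6)/(-10.8) = -12.5 + 36.2741 = 23.7741

y = -2.1852x + 23.7741


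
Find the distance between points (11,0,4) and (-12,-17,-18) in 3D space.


dx=-23, dy=-17, dz=-22
d = sqrt(529+289+484) = sqrt(1302) = 36.0832

36.0832


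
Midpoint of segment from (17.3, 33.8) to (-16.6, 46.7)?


Mx = (17.3 - 16.6)/2 = 0.7/2 = 0.3500
My = (33.8 + 46.7)/2 = 80.5/2 = 40.2500

(0.3500, 40.2500)


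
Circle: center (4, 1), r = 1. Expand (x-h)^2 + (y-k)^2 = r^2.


(x-4)^2 + (y-1)^2 = 1^2
D = -2h = -8, E = -2k = -2
F = h^2+k^2-r^2 = 16+1-1 = 16

x^2 + y^2 - 8x - 2y + 16 = 0


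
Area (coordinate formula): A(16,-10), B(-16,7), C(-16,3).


16*(7-3) = 64
-16*(3+ 10) = -208
-16*(-10-7) = 272
sum = 128
Area = |128|/2 = 64.0000

64.0000 sq units


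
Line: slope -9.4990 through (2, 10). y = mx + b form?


y - 10 = -9.4990(x - 2)
y = -9.4990x + 10 + 9.4990*2
y = -9.4990x + 28.9980

y = -9.4990x + 28.9980


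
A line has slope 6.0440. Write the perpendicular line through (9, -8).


Perpendicular slope = -1/m1 = -1/6.0440 = -0.1655
b2 = y0 - m2*x0 = -8 + 9/6.0440 = -8 + 1.4891 = -6.5109

y = -0.1655x - 6.5109


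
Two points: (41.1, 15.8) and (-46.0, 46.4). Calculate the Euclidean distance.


dx = -46.0 - 41.1 = -87.1
dy = 46.4 - 15.8 = 30.6
d = sqrt(7586.41 + 936.36) = sqrt(8522.77) = 92.3188

92.3188


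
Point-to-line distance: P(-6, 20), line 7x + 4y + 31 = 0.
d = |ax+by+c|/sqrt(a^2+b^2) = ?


|7*(-6) + 4*20 + 31| = |69| = 69
sqrt(49 + 16) = sqrt(65) = 8.0623
d = 69/sqrt(65) = 8.5584

8.5584


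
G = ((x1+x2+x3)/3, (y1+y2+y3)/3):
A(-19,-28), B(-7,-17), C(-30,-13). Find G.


Gx = (-19- 7- 30)/3 = -56/3 = -18.6667
Gy = (-28- 17- 13)/3 = -58/3 = -19.3333

G = (-18.6667, -19.3333)


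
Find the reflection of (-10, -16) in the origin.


Reflection rule for origin: (-x, -y)
(-10, -16) -> (10, 16)

(10, 16)


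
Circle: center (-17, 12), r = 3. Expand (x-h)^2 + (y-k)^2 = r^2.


(x+ 17)^2 + (y-12)^2 = 3^2
D = -2h = 34, E = -2k = -24
F = h^2+k^2-r^2 = 289+144-9 = 424

x^2 + y^2 + 34x - 24y + 424 = 0


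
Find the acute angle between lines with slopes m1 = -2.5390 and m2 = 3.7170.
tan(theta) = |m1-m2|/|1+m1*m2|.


m1-m2 = -6.256
1+m1*m2 = -8.437463
tan(theta) = |-6.256/(-8.437463)| = 0.741455
theta = arctan(|-6.256/(-8.437463)|) = 36.5553 degrees (acute angle)

36.5553 degrees


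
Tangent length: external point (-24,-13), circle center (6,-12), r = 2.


d = sqrt((-24-6)^2 + (-13+ 12)^2) = sqrt(900+1) = 30.0167
L = sqrt(901.0000 - 4) = sqrt(897.0000) = 29.9500

29.9500


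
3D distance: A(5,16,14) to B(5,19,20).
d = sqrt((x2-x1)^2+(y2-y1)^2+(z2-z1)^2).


dx=0, dy=3, dz=6
d = sqrt(0+9+36) = sqrt(45) = 6.7082

6.7082


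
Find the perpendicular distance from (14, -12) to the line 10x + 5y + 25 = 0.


|10*14 + 5*(-12) + 25| = |105| = 105
sqrt(100 + 25) = sqrt(125) = 11.1803
d = 105/sqrt(125) = 9.3915

9.3915


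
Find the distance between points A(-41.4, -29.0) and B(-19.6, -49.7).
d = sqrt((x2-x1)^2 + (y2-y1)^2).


dx = -19.6 + 41.4 = 21.8
dy = -49.7 + 29.0 = -20.7
d = sqrt(475.24 + 428.49) = sqrt(903.73) = 30.0621

30.0621


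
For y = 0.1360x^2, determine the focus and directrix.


a = 0.1360
1/(4a) = 1.8382
Focus = (0, 1.8382)
Directrix: y = -1.8382

Focus = (0, 1.8382), Directrix: y = -1.8382


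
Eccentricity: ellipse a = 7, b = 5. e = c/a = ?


c = sqrt(49-25) = sqrt(24) = 4.8990
e = c/a = sqrt(24)/7 = 0.6999

e = 0.6999


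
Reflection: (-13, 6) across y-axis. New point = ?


Reflection rule for y-axis: (-x, y)
(-13, 6) -> (13, 6)

(13, 6)


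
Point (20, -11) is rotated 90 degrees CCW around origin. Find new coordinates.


cos(90) = 0, sin(90) = 1
x' = 20*0 + 11*1 = 11
y' = 20*1 - 11*0 = 20

(11, 20)


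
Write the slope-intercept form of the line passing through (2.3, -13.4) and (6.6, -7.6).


m = (5.8)/(4.3) = 1.3488
b = y1 - m*x1 = -13.4 - (5.8*2.3)/(4.3) = -13.4 - 3.1023 = -16.5023

y = 1.3488x - 16.5023


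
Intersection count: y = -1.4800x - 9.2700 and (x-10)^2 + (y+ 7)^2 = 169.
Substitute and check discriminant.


Substitute y = -1.4800x - 9.2700: (x-10)^2 + (-1.4800x- 9.2700+ 7)^2 = 169
Expand to Ax^2 + Bx + C = 0, where b-k = -2.27
A = 1+m^2 = 3.1904
B = 2(m(b-k) - h) = 2(-1.4800*(-2.27) - 10) = -13.2808
C = h^2 + (b-k)^2 - r^2 = 100 + 5.1529 - 169 = -63.8471
disc = B^2-4AC = 176.3796 + 814.7912 = 991.1708
disc > 0

2 intersection points


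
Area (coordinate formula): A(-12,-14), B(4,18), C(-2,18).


-12*(18-18) = 0
4*(18+ 14) = 128
-2*(-14-18) = 64
sum = 192
Area = |192|/2 = 96.0000

96.0000 sq units


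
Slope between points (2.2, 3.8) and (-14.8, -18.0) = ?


dy = -18.0 - 3.8 = -21.8
dx = -14.8 - 2.2 = -17.0
m = -21.8/(-17.0) = 1.2824

m = 1.2824


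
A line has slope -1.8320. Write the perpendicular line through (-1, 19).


Perpendicular slope = -1/m1 = -1/(-1.8320) = 0.5459
b2 = y0 - m2*x0 = 19 - 1/(-1.8320) = 19 + 0.5459 = 19.5459

y = 0.5459x + 19.5459


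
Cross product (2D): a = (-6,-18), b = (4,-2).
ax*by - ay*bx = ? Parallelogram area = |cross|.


cross = -6*(-2) + 18*4 = 12 + 72 = 84
Parallelogram area = |84| = 84

cross = 84, parallelogram area = 84


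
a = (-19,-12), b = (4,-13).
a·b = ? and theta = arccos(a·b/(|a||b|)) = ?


a·b = -19*4 - 12*(-13) = -76 + 156 = 80
|a| = sqrt(361+144) = 22.4722
|b| = sqrt(16+169) = 13.6015
cos(theta) = 80/(sqrt(505)*sqrt(185)) = 80/sqrt(93425) = 0.261733
theta = arccos(80/sqrt(93425)) = 74.8271 degrees

a·b = 80, theta = 74.8271 deg


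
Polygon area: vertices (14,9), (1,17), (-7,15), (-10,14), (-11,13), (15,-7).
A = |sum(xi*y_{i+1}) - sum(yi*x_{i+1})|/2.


sum(xi*y_{i+1}) = 14*17 + 1*15 - 7*14 - 10*13 - 11*(-7) + 15*9 = 237
sum(yi*x_{i+1}) = 9*1 + 17*(-7) + 15*(-10) + 14*(-11) + 13*15 - 7*14 = -317
Area = |237 + 317|/2 = 554/2 = 277.0000

277.0000 sq units


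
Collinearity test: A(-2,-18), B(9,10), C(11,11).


-2*(10-11) + 9*(11+ 18) + 11*(-18-10)
= 2 + 261 - 308 = -45

No, not collinear (determinant = -45)


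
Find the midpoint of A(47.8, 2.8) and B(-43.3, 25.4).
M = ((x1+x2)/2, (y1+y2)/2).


Mx = (47.8 - 43.3)/2 = 4.5/2 = 2.2500
My = (2.8 + 25.4)/2 = 28.2/2 = 14.1000

(2.2500, 14.1000)


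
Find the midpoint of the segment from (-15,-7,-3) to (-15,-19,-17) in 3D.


Mx = (-15- 15)/2 = -15.0000
My = (-7- 19)/2 = -13.0000
Mz = (-3- 17)/2 = -10.0000

M = (-15.0000, -13.0000, -10.0000)


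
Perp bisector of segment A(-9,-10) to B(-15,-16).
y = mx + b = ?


Midpoint = (-12, -13)
Slope of AB = dy/dx = -6/(-6) = 1.0000
Perp slope = -dx/dy = -6/6 = -1.0000
b = My - (perp slope)*Mx = -13 + (-6*(-12))/(-6) = -13 - 12.0000 = -25.0000

y = -1.0000x - 25.0000


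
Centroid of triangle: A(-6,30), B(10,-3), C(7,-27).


Gx = (-6+10+7)/3 = 11/3 = 3.6667
Gy = (30- 3- 27)/3 = 0/3 = 0

G = (3.6667, 0)


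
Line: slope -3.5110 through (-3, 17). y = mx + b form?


y - 17 = -3.5110(x + 3)
y = -3.5110x + 17 + 3.5110*(-3)
y = -3.5110x + 6.4670

y = -3.5110x + 6.4670


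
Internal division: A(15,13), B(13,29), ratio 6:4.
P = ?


Px = (6*13 + 4*15)/10 = 138/10 = 13.8000
Py = (6*29 + 4*13)/10 = 226/10 = 22.6000

P = (13.8000, 22.6000)


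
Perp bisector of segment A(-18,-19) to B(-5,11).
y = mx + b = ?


Midpoint = (-11.5, -4)
Slope of AB = dy/dx = 30/13 = 2.3077
Perp slope = -dx/dy = -13/30 = -0.4333
b = My - (perp slope)*Mx = -4 + (13*(-11.5))/30 = -4 - 4.9833 = -8.9833

y = -0.4333x - 8.9833


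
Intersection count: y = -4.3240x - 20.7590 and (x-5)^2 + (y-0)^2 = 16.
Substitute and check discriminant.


Substitute y = -4.3240x - 20.7590: (x-5)^2 + (-4.3240x- 20.7590-0)^2 = 16
Expand to Ax^2 + Bx + C = 0, where b-k = -20.759
A = 1+m^2 = 19.696976
B = 2(m(b-k) - h) = 2(-4.3240*(-20.759) - 5) = 169.523832
C = h^2 + (b-k)^2 - r^2 = 25 + 430.936081 - 16 = 439.936081
disc = B^2-4AC = 28738.3296 - 34661.6417 = -5923.3121
disc < 0

0 intersection points


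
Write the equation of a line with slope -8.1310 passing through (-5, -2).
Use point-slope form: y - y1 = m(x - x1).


y + 2 = -8.1310(x + 5)
y = -8.1310x - 2 + 8.1310*(-5)
y = -8.1310x - 42.6550

y = -8.1310x - 42.6550


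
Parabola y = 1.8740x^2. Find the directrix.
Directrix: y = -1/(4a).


a = 1.8740
1/(4a) = 0.1334
directrix: y = -0.1334 = -0.1334

y = -0.1334


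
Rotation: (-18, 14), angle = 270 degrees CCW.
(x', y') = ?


cos(270) = 0, sin(270) = -1
x' = -18*0 - 14*(-1) = 14
y' = -18*(-1) + 14*0 = 18

(14, 18)


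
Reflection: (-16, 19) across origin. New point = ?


Reflection rule for origin: (-x, -y)
(-16, 19) -> (16, -19)

(16, -19)


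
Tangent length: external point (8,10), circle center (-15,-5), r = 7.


d = sqrt((8+ 15)^2 + (10+ 5)^2) = sqrt(529+225) = 27.4591
L = sqrt(754.0000 - 49) = sqrt(705.0000) = 26.5518

26.5518


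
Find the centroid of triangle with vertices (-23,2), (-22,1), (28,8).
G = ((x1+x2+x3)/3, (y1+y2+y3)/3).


Gx = (-23- 22+28)/3 = -17/3 = -5.6667
Gy = (2+1+8)/3 = 11/3 = 3.6667

G = (-5.6667, 3.6667)


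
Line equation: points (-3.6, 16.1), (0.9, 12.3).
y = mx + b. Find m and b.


m = (-3.8)/(4.5) = -0.8444
b = y1 - m*x1 = 16.1 - (-3.8*(-3.6))/(4.5) = 16.1 - 3.0400 = 13.0600

y = -0.8444x + 13.0600


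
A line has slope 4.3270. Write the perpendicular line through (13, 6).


Perpendicular slope = -1/m1 = -1/4.3270 = -0.2311
b2 = y0 - m2*x0 = 6 + 13/4.3270 = 6 + 3.0044 = 9.0044

y = -0.2311x + 9.0044


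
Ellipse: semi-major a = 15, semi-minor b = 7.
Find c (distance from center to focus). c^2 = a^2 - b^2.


c^2 = 15^2 - 7^2 = 225 - 49 = 176
c = sqrt(176) = 13.2665

c = 13.2665


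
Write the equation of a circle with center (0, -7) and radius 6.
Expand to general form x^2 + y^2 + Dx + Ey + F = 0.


(x-0)^2 + (y+ 7)^2 = 6^2
D = -2h = 0, E = -2k = 14
F = h^2+k^2-r^2 = 0+49-36 = 13

x^2 + y^2 + 14y + 13 = 0


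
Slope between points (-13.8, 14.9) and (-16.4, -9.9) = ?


dy = -9.9 - 14.9 = -24.8
dx = -16.4 + 13.8 = -2.6
m = -24.8/(-2.6) = 9.5385

m = 9.5385


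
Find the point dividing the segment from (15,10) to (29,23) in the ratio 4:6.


Px = (4*29 + 6*15)/10 = 206/10 = 20.6000
Py = (4*23 + 6*10)/10 = 152/10 = 15.2000

P = (20.6000, 15.2000)


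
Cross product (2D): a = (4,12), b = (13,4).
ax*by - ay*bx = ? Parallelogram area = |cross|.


cross = 4*4 - 12*13 = 16 - 156 = -140
Parallelogram area = |-140| = 140

cross = -140, parallelogram area = 140


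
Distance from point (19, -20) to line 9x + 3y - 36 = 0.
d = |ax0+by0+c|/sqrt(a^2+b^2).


|9*19 + 3*(-20) - 36| = |75| = 75
sqrt(81 + 9) = sqrt(90) = 9.4868
d = 75/sqrt(90) = 7.9057

7.9057


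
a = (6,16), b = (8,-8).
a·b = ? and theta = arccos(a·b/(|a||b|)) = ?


a·b = 6*8 + 16*(-8) = 48 - 128 = -80
|a| = sqrt(36+256) = 17.0880
|b| = sqrt(64+64) = 11.3137
cos(theta) = -80/(sqrt(292)*sqrt(128)) = -80/sqrt(37376) = -0.413803
theta = arccos(-80/sqrt(37376)) = 114.4440 degrees

a·b = -80, theta = 114.4440 deg


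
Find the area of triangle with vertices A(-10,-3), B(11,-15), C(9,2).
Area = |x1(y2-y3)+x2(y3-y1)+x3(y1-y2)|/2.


-10*(-15-2) = 170
11*(2+ 3) = 55
9*(-3+ 15) = 108
sum = 333
Area = |333|/2 = 166.5000

166.5000 sq units


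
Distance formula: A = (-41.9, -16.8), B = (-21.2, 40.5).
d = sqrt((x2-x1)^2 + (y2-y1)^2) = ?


dx = -21.2 + 41.9 = 20.7
dy = 40.5 + 16.8 = 57.3
d = sqrt(428.49 + 3283.29) = sqrt(3711.78) = 60.9244

60.9244


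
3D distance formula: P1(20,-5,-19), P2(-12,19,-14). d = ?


dx=-32, dy=24, dz=5
d = sqrt(1024+576+25) = sqrt(1625) = 40.3113

40.3113


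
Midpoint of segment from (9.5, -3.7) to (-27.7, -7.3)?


Mx = (9.5 - 27.7)/2 = -18.2/2 = -9.1000
My = (-3.7 - 7.3)/2 = -11.0/2 = -5.5000

(-9.1000, -5.5000)


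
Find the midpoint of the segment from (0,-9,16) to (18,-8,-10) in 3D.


Mx = (0+18)/2 = 9.0000
My = (-9- 8)/2 = -8.5000
Mz = (16- 10)/2 = 3.0000

M = (9.0000, -8.5000, 3.0000)


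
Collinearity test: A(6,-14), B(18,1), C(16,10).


6*(1-10) + 18*(10+ 14) + 16*(-14-1)
= -54 + 432 - 240 = 138

No, not collinear (determinant = 138)


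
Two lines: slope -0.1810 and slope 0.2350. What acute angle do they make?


m1-m2 = -0.416
1+m1*m2 = 0.957465
tan(theta) = |-0.416/0.957465| = 0.434481
theta = arctan(|-0.416/0.957465|) = 23.4840 degrees (acute angle)

23.4840 degrees


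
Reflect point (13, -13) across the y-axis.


Reflection rule for y-axis: (-x, y)
(13, -13) -> (-13, -13)

(-13, -13)


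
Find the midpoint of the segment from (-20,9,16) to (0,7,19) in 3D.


Mx = (-20+0)/2 = -10.0000
My = (9+7)/2 = 8.0000
Mz = (16+19)/2 = 17.5000

M = (-10.0000, 8.0000, 17.5000)


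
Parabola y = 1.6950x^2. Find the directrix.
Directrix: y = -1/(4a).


a = 1.6950
1/(4a) = 0.1475
directrix: y = -0.1475 = -0.1475

y = -0.1475


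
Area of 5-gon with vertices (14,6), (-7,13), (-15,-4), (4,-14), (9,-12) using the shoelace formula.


sum(xi*y_{i+1}) = 14*13 - 7*(-4) - 15*(-14) + 4*(-12) + 9*6 = 426
sum(yi*x_{i+1}) = 6*(-7) + 13*(-15) - 4*4 - 14*9 - 12*14 = -547
Area = |426 + 547|/2 = 973/2 = 486.5000

486.5000 sq units


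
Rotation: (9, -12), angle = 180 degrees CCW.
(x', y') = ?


cos(180) = -1, sin(180) = 0
x' = 9*(-1) + 12*0 = -9
y' = 9*0 - 12*(-1) = 12

(-9, 12)


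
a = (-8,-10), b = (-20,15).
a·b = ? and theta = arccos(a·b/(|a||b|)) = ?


a·b = -8*(-20) - 10*15 = 160 - 150 = 10
|a| = sqrt(64+100) = 12.8062
|b| = sqrt(400+225) = 25.0000
cos(theta) = 10/(sqrt(164)*sqrt(625)) = 10/sqrt(102500) = 0.031235
theta = arccos(10/sqrt(102500)) = 88.2101 degrees

a·b = 10, theta = 88.2101 deg


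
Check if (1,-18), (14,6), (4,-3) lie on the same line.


1*(6+ 3) + 14*(-3+ 18) + 4*(-18-6)
= 9 + 210 - 96 = 123

No, not collinear (determinant = 123)


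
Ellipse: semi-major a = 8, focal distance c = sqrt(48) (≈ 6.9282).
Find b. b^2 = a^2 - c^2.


b^2 = 8^2 - (sqrt(48))^2 = 64 - 48 = 16
b = sqrt(16) = 4

b = 4


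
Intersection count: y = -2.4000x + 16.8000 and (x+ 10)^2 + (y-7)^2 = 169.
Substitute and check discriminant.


Substitute y = -2.4000x + 16.8000: (x+ 10)^2 + (-2.4000x+16.8000-7)^2 = 169
Expand to Ax^2 + Bx + C = 0, where b-k = 9.8
A = 1+m^2 = 6.76
B = 2(m(b-k) - h) = 2(-2.4000*9.8 + 10) = -27.04
C = h^2 + (b-k)^2 - r^2 = 100 + 96.04 - 169 = 27.04
disc = B^2-4AC = 731.1616 - 731.1616 = 0
disc = 0

1 intersection point (tangent)


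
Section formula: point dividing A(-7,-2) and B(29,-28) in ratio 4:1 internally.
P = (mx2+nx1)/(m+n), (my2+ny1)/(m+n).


Px = (4*29 + 1*(-7))/5 = 109/5 = 21.8000
Py = (4*(-28) + 1*(-2))/5 = -114/5 = -22.8000

P = (21.8000, -22.8000)


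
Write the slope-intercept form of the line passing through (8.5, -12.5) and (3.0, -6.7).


m = (5.8)/(-5.5) = -1.0545
b = y1 - m*x1 = -12.5 - (5.8*8.5)/(-5.5) = -12.5 + 8.9636 = -3.5364

y = -1.0545x - 3.5364


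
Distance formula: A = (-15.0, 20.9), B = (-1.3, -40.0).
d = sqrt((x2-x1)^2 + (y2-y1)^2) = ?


dx = -1.3 + 15.0 = 13.7
dy = -40.0 - 20.9 = -60.9
d = sqrt(187.69 + 3708.81) = sqrt(3896.5) = 62.4220

62.4220


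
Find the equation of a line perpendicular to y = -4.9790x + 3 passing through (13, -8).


Perpendicular slope = -1/m1 = -1/(-4.9790) = 0.2008
b2 = y0 - m2*x0 = -8 + 13/(-4.9790) = -8 - 2.6110 = -10.6110

y = 0.2008x - 10.6110


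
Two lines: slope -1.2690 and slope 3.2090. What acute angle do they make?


m1-m2 = -4.478
1+m1*m2 = -3.072221
tan(theta) = |-4.478/(-3.072221)| = 1.457577
theta = arctan(|-4.478/(-3.072221)|) = 55.5472 degrees (acute angle)

55.5472 degrees


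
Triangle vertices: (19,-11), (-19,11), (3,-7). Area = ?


19*(11+ 7) = 342
-19*(-7+ 11) = -76
3*(-11-11) = -66
sum = 200
Area = |200|/2 = 100.0000

100.0000 sq units


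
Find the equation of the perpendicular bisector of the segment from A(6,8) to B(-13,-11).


Midpoint = (-3.5, -1.5)
Slope of AB = dy/dx = -19/(-19) = 1.0000
Perp slope = -dx/dy = -19/19 = -1.0000
b = My - (perp slope)*Mx = -1.5 + (-19*(-3.5))/(-19) = -1.5 - 3.5000 = -5.0000

y = -1.0000x - 5.0000


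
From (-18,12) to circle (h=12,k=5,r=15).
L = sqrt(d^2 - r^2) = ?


d = sqrt((-18-12)^2 + (12-5)^2) = sqrt(900+49) = 30.8058
L = sqrt(949.0000 - 225) = sqrt(724.0000) = 26.9072

26.9072


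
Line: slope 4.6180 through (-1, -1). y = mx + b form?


y + 1 = 4.6180(x + 1)
y = 4.6180x - 1 - 4.6180*(-1)
y = 4.6180x + 3.6180

y = 4.6180x + 3.6180


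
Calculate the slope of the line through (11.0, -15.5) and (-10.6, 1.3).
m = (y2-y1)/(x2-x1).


dy = 1.3 + 15.5 = 16.8
dx = -10.6 - 11.0 = -21.6
m = 16.8/(-21.6) = -0.7778

m = -0.7778


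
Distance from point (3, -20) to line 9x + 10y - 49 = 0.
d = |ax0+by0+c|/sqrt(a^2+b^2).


|9*3 + 10*(-20) - 49| = |-222| = 222
sqrt(81 + 100) = sqrt(181) = 13.4536
d = 222/sqrt(181) = 16.5011

16.5011


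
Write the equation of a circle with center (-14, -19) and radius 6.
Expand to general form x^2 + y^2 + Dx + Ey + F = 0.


(x+ 14)^2 + (y+ 19)^2 = 6^2
D = -2h = 28, E = -2k = 38
F = h^2+k^2-r^2 = 196+361-36 = 521

x^2 + y^2 + 28x + 38y + 521 = 0


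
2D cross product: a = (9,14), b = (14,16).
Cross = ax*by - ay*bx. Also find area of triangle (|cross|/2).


cross = 9*16 - 14*14 = 144 - 196 = -52
Triangle area = |-52|/2 = 52/2 = 26.0000

cross = -52, triangle area = 26.0000


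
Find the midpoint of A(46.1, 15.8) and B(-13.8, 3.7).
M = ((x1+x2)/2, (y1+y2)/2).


Mx = (46.1 - 13.8)/2 = 32.3/2 = 16.1500
My = (15.8 + 3.7)/2 = 19.5/2 = 9.7500

(16.1500, 9.7500)


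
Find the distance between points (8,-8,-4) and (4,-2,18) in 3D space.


dx=-4, dy=6, dz=22
d = sqrt(16+36+484) = sqrt(536) = 23.1517

23.1517


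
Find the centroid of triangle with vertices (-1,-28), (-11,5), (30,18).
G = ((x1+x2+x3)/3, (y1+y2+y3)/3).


Gx = (-1- 11+30)/3 = 18/3 = 6.0000
Gy = (-28+5+18)/3 = -5/3 = -1.6667

G = (6.0000, -1.6667)


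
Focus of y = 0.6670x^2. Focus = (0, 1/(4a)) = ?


a = 0.6670
4a = 2.6680
focus = (0, 1/2.6680) = (0, 0.3748)

Focus = (0, 0.3748)


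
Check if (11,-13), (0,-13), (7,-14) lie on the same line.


11*(-13+ 14) + 0*(-14+ 13) + 7*(-13+ 13)
= 11 + 0 + 0 = 11

No, not collinear (determinant = 11)


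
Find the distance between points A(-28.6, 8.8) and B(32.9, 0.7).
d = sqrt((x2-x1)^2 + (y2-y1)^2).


dx = 32.9 + 28.6 = 61.5
dy = 0.7 - 8.8 = -8.1
d = sqrt(3782.25 + 65.61) = sqrt(3847.86) = 62.0311

62.0311


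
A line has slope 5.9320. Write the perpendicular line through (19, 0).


Perpendicular slope = -1/m1 = -1/5.9320 = -0.1686
b2 = y0 - m2*x0 = 0 + 19/5.9320 = 0 + 3.2030 = 3.2030

y = -0.1686x + 3.2030


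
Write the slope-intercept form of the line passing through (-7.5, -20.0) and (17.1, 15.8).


m = (35.8)/(24.6) = 1.4553
b = y1 - m*x1 = -20.0 - (35.8*(-7.5))/(24.6) = -20.0 + 10.9146 = -9.0854

y = 1.4553x - 9.0854


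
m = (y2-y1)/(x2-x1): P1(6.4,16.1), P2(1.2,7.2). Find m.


dy = 7.2 - 16.1 = -8.9
dx = 1.2 - 6.4 = -5.2
m = -8.9/(-5.2) = 1.7115

m = 1.7115


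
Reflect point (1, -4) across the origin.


Reflection rule for origin: (-x, -y)
(1, -4) -> (-1, 4)

(-1, 4)


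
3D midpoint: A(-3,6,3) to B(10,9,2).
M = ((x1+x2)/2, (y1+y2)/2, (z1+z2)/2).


Mx = (-3+10)/2 = 3.5000
My = (6+9)/2 = 7.5000
Mz = (3+2)/2 = 2.5000

M = (3.5000, 7.5000, 2.5000)


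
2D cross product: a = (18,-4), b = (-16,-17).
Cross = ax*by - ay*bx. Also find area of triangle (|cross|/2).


cross = 18*(-17) + 4*(-16) = -306 - 64 = -370
Triangle area = |-370|/2 = 370/2 = 185.0000

cross = -370, triangle area = 185.0000


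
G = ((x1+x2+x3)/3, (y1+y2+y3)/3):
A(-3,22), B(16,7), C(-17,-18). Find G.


Gx = (-3+16- 17)/3 = -4/3 = -1.3333
Gy = (22+7- 18)/3 = 11/3 = 3.6667

G = (-1.3333, 3.6667)


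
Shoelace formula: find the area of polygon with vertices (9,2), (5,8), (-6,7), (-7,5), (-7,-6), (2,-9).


sum(xi*y_{i+1}) = 9*8 + 5*7 - 6*5 - 7*(-6) - 7*(-9) + 2*2 = 186
sum(yi*x_{i+1}) = 2*5 + 8*(-6) + 7*(-7) + 5*(-7) - 6*2 - 9*9 = -215
Area = |186 + 215|/2 = 401/2 = 200.5000

200.5000 sq units


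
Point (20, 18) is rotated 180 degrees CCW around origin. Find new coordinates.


cos(180) = -1, sin(180) = 0
x' = 20*(-1) - 18*0 = -20
y' = 20*0 + 18*(-1) = -18

(-20, -18)


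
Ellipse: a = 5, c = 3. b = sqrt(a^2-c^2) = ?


b^2 = 5^2 - (3)^2 = 25 - 9 = 16
b = sqrt(16) = 4

b = 4


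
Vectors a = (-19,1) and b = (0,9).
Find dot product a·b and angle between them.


a·b = -19*0 + 1*9 = 0 + 9 = 9
|a| = sqrt(361+1) = 19.0263
|b| = sqrt(0+81) = 9.0000
cos(theta) = 9/(sqrt(362)*sqrt(81)) = 9/sqrt(29322) = 0.052559
theta = arccos(9/sqrt(29322)) = 86.9872 degrees

a·b = 9, theta = 86.9872 deg


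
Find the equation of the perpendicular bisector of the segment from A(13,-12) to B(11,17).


Midpoint = (12, 2.5)
Slope of AB = dy/dx = 29/(-2) = -14.5000
Perp slope = -dx/dy = 2/29 = 0.0690
b = My - (perp slope)*Mx = 2.5 + (-2*12)/29 = 2.5 - 0.8276 = 1.6724

y = 0.0690x + 1.6724


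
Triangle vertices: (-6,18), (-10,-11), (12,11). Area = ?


-6*(-11-11) = 132
-10*(11-18) = 70
12*(18+ 11) = 348
sum = 550
Area = |550|/2 = 275.0000

275.0000 sq units


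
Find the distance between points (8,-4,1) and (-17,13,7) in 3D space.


dx=-25, dy=17, dz=6
d = sqrt(625+289+36) = sqrt(950) = 30.8221

30.8221


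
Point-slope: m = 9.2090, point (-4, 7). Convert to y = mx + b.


y - 7 = 9.2090(x + 4)
y = 9.2090x + 7 - 9.2090*(-4)
y = 9.2090x + 43.8360

y = 9.2090x + 43.8360


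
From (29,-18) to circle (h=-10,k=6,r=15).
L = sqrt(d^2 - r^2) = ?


d = sqrt((29+ 10)^2 + (-18-6)^2) = sqrt(1521+576) = 45.7930
L = sqrt(2097.0000 - 225) = sqrt(1872.0000) = 43.2666

43.2666


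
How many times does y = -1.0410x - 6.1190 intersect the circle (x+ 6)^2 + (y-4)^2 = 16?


Substitute y = -1.0410x - 6.1190: (x+ 6)^2 + (-1.0410x- 6.1190-4)^2 = 16
Expand to Ax^2 + Bx + C = 0, where b-k = -10.119
A = 1+m^2 = 2.083681
B = 2(m(b-k) - h) = 2(-1.0410*(-10.119) + 6) = 33.067758
C = h^2 + (b-k)^2 - r^2 = 36 + 102.394161 - 16 = 122.394161
disc = B^2-4AC = 1093.4766 - 1020.1216 = 73.3550
disc > 0

2 intersection points


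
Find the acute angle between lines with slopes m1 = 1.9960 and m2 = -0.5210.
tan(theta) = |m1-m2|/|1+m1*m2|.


m1-m2 = 2.517
1+m1*m2 = -0.039916
tan(theta) = |2.517/(-0.039916)| = 63.057421
theta = arctan(|2.517/(-0.039916)|) = 89.0914 degrees (acute angle)

89.0914 degrees


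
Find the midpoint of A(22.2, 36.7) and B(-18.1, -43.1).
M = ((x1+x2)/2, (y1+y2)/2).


Mx = (22.2 - 18.1)/2 = 4.1/2 = 2.0500
My = (36.7 - 43.1)/2 = -6.4/2 = -3.2000

(2.0500, -3.2000)


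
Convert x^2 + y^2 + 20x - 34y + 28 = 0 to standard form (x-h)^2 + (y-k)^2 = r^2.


h = -D/2 = -20/2 = -10
k = -E/2 = 34/2 = 17
r^2 = h^2 + k^2 - F = 100 + 289 - 28 = 361
r = 19

Center (-10, 17), radius = 19


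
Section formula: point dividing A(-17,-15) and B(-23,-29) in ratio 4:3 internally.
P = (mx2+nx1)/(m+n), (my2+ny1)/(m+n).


Px = (4*(-23) + 3*(-17))/7 = -143/7 = -20.4286
Py = (4*(-29) + 3*(-15))/7 = -161/7 = -23.0000

P = (-20.4286, -23.0000)


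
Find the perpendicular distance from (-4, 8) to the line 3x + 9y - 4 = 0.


|3*(-4) + 9*8 - 4| = |56| = 56
sqrt(9 + 81) = sqrt(90) = 9.4868
d = 56/sqrt(90) = 5.9029

5.9029


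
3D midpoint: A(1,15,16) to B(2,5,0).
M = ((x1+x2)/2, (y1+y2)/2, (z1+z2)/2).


Mx = (1+2)/2 = 1.5000
My = (15+5)/2 = 10.0000
Mz = (16+0)/2 = 8.0000

M = (1.5000, 10.0000, 8.0000)


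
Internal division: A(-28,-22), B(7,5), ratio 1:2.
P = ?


Px = (1*7 + 2*(-28))/3 = -49/3 = -16.3333
Py = (1*5 + 2*(-22))/3 = -39/3 = -13.0000

P = (-16.3333, -13.0000)


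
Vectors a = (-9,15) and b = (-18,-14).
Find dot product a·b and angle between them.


a·b = -9*(-18) + 15*(-14) = 162 - 210 = -48
|a| = sqrt(81+225) = 17.4929
|b| = sqrt(324+196) = 22.8035
cos(theta) = -48/(sqrt(306)*sqrt(520)) = -48/sqrt(159120) = -0.120331
theta = arccos(-48/sqrt(159120)) = 96.9112 degrees

a·b = -48, theta = 96.9112 deg


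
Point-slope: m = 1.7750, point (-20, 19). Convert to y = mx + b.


y - 19 = 1.7750(x + 20)
y = 1.7750x + 19 - 1.7750*(-20)
y = 1.7750x + 54.5000

y = 1.7750x + 54.5000


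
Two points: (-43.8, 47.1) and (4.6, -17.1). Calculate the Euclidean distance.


dx = 4.6 + 43.8 = 48.4
dy = -17.1 - 47.1 = -64.2
d = sqrt(2342.56 + 4121.64) = sqrt(6464.2) = 80.4002

80.4002


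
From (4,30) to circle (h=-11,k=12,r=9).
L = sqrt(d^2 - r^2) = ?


d = sqrt((4+ 11)^2 + (30-12)^2) = sqrt(225+324) = 23.4307
L = sqrt(549.0000 - 81) = sqrt(468.0000) = 21.6333

21.6333


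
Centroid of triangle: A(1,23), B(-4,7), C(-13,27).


Gx = (1- 4- 13)/3 = -16/3 = -5.3333
Gy = (23+7+27)/3 = 57/3 = 19.0000

G = (-5.3333, 19.0000)


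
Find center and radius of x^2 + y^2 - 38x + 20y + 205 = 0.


h = -D/2 = 38/2 = 19
k = -E/2 = -20/2 = -10
r^2 = h^2 + k^2 - F = 361 + 100 - 205 = 256
r = 16

Center (19, -10), radius = 16


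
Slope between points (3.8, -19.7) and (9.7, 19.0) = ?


dy = 19.0 + 19.7 = 38.7
dx = 9.7 - 3.8 = 5.9
m = 38.7/5.9 = 6.5593

m = 6.5593


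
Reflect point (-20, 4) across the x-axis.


Reflection rule for x-axis: (x, -y)
(-20, 4) -> (-20, -4)

(-20, -4)


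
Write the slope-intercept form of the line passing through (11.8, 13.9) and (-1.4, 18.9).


m = (5)/(-13.2) = -0.3788
b = y1 - m*x1 = 13.9 - (5*11.8)/(-13.2) = 13.9 + 4.4697 = 18.3697

y = -0.3788x + 18.3697


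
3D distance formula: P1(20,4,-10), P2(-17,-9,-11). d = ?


dx=-37, dy=-13, dz=-1
d = sqrt(1369+169+1) = sqrt(1539) = 39.2301

39.2301


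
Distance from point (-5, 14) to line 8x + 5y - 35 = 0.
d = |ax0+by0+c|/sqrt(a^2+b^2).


|8*(-5) + 5*14 - 35| = |-5| = 5
sqrt(64 + 25) = sqrt(89) = 9.4340
d = 5/sqrt(89) = 0.5300

0.5300


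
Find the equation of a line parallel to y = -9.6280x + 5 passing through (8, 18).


Parallel lines have equal slopes.
m2 = -9.6280
b2 = 18 + 9.6280*8 = 95.0240

y = -9.6280x + 95.0240


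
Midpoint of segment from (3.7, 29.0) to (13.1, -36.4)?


Mx = (3.7 + 13.1)/2 = 16.8/2 = 8.4000
My = (29.0 - 36.4)/2 = -7.4/2 = -3.7000

(8.4000, -3.7000)


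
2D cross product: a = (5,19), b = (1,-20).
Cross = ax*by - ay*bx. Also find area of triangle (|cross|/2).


cross = 5*(-20) - 19*1 = -100 - 19 = -119
Triangle area = |-119|/2 = 119/2 = 59.5000

cross = -119, triangle area = 59.5000


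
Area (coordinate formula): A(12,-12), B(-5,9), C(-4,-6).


12*(9+ 6) = 180
-5*(-6+ 12) = -30
-4*(-12-9) = 84
sum = 234
Area = |234|/2 = 117.0000

117.0000 sq units


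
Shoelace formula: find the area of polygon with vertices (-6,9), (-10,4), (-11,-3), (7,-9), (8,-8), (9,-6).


sum(xi*y_{i+1}) = -6*4 - 10*(-3) - 11*(-9) + 7*(-8) + 8*(-6) + 9*9 = 82
sum(yi*x_{i+1}) = 9*(-10) + 4*(-11) - 3*7 - 9*8 - 8*9 - 6*(-6) = -263
Area = |82 + 263|/2 = 345/2 = 172.5000

172.5000 sq units


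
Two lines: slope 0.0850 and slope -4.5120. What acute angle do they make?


m1-m2 = 4.597
1+m1*m2 = 0.61648
tan(theta) = |4.597/0.61648| = 7.456852
theta = arctan(|4.597/0.61648|) = 82.3619 degrees (acute angle)

82.3619 degrees


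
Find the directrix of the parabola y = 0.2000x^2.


a = 0.2000
1/(4a) = 1.2500
directrix: y = -1.2500 = -1.2500

y = -1.2500


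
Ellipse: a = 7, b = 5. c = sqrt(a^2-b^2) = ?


c^2 = 7^2 - 5^2 = 49 - 25 = 24
c = sqrt(24) = 4.8990

c = 4.8990


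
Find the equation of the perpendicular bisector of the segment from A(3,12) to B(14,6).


Midpoint = (8.5, 9)
Slope of AB = dy/dx = -6/11 = -0.5455
Perp slope = -dx/dy = 11/6 = 1.8333
b = My - (perp slope)*Mx = 9 + (11*8.5)/(-6) = 9 - 15.5833 = -6.5833

y = 1.8333x - 6.5833


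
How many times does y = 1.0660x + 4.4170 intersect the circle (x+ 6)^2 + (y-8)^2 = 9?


Substitute y = 1.0660x + 4.4170: (x+ 6)^2 + (1.0660x+4.4170-8)^2 = 9
Expand to Ax^2 + Bx + C = 0, where b-k = -3.583
A = 1+m^2 = 2.136356
B = 2(m(b-k) - h) = 2(1.0660*(-3.583) + 6) = 4.361044
C = h^2 + (b-k)^2 - r^2 = 36 + 12.837889 - 9 = 39.837889
disc = B^2-4AC = 19.0187 - 340.4317 = -321.4130
disc < 0

0 intersection points


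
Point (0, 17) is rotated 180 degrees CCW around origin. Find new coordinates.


cos(180) = -1, sin(180) = 0
x' = 0*(-1) - 17*0 = 0
y' = 0*0 + 17*(-1) = -17

(0, -17)


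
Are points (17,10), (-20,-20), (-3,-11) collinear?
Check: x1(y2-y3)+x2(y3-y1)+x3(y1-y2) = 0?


17*(-20+ 11) - 20*(-11-10) - 3*(10+ 20)
= -153 + 420 - 90 = 177

No, not collinear (determinant = 177)


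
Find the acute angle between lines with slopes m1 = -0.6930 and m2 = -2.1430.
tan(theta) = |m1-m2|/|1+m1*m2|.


m1-m2 = 1.45
1+m1*m2 = 2.485099
tan(theta) = |1.45/2.485099| = 0.583478
theta = arctan(|1.45/2.485099|) = 30.2626 degrees (acute angle)

30.2626 degrees


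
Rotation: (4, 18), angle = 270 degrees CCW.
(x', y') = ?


cos(270) = 0, sin(270) = -1
x' = 4*0 - 18*(-1) = 18
y' = 4*(-1) + 18*0 = -4

(18, -4)


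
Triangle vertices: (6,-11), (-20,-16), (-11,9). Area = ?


6*(-16-9) = -150
-20*(9+ 11) = -400
-11*(-11+ 16) = -55
sum = -605
Area = |-605|/2 = 302.5000

302.5000 sq units


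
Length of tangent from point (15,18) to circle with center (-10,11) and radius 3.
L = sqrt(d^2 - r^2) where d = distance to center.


d = sqrt((15+ 10)^2 + (18-11)^2) = sqrt(625+49) = 25.9615
L = sqrt(674.0000 - 9) = sqrt(665.0000) = 25.7876

25.7876


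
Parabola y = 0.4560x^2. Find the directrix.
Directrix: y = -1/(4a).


a = 0.4560
1/(4a) = 0.5482
directrix: y = -0.5482 = -0.5482

y = -0.5482


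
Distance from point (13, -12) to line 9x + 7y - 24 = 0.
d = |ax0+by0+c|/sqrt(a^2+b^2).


|9*13 + 7*(-12) - 24| = |9| = 9
sqrt(81 + 49) = sqrt(130) = 11.4018
d = 9/sqrt(130) = 0.7894

0.7894


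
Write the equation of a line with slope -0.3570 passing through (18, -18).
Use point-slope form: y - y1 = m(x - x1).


y + 18 = -0.3570(x - 18)
y = -0.3570x - 18 + 0.3570*18
y = -0.3570x - 11.5740

y = -0.3570x - 11.5740


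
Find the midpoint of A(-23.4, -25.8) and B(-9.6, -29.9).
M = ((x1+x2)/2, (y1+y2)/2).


Mx = (-23.4 - 9.6)/2 = -33.0/2 = -16.5000
My = (-25.8 - 29.9)/2 = -55.7/2 = -27.8500

(-16.5000, -27.8500)


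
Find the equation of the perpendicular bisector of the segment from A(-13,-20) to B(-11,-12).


Midpoint = (-12, -16)
Slope of AB = dy/dx = 8/2 = 4.0000
Perp slope = -dx/dy = -2/8 = -0.2500
b = My - (perp slope)*Mx = -16 + (2*(-12))/8 = -16 - 3.0000 = -19.0000

y = -0.2500x - 19.0000


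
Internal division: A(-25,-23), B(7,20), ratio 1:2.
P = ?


Px = (1*7 + 2*(-25))/3 = -43/3 = -14.3333
Py = (1*20 + 2*(-23))/3 = -26/3 = -8.6667

P = (-14.3333, -8.6667)


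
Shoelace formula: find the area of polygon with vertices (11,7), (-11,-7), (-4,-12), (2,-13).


sum(xi*y_{i+1}) = 11*(-7) - 11*(-12) - 4*(-13) + 2*7 = 121
sum(yi*x_{i+1}) = 7*(-11) - 7*(-4) - 12*2 - 13*11 = -216
Area = |121 + 216|/2 = 337/2 = 168.5000

168.5000 sq units
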